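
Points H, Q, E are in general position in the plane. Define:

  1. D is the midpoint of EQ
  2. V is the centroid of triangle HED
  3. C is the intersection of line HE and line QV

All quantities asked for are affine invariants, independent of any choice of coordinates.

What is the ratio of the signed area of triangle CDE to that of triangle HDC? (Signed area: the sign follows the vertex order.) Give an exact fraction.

Choose coordinates H = (0, 0), Q = (1, 0), E = (0, 1).
1. D is the midpoint of EQ ⇒ D = (1/2, 1/2)
2. V is the centroid of triangle HED ⇒ V = (1/6, 1/2)
3. C is the intersection of line HE and line QV ⇒ C = (0, 3/5)
2·[CDE] = 1/5, 2·[HDC] = 3/10
[CDE]:[HDC] = 1/5:3/10 = 2/3

[CDE]:[HDC] = 2/3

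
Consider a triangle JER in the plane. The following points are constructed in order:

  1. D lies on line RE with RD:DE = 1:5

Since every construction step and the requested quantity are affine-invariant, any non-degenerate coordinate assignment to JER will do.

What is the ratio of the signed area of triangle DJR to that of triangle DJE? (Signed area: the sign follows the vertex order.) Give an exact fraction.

Choose coordinates J = (0, 0), E = (1, 0), R = (0, 1).
1. D lies on line RE with RD:DE = 1:5 ⇒ D = (1/6, 5/6)
2·[DJR] = -1/6, 2·[DJE] = 5/6
[DJR]:[DJE] = -1/6:5/6 = -1/5

[DJR]:[DJE] = -1/5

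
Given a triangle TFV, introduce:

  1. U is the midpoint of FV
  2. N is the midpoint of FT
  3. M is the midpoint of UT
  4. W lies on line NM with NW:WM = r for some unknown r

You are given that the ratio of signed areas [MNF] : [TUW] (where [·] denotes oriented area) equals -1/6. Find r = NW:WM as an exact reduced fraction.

Work in coordinates with T = (0, 0), F = (1, 0), V = (0, 1).
1. U is the midpoint of FV ⇒ U = (1/2, 1/2)
2. N is the midpoint of FT ⇒ N = (1/2, 0)
3. M is the midpoint of UT ⇒ M = (1/4, 1/4)
4. With NW:WM = r, write λ = r/(r+1) so W = N + λ·(M−N); W is affine-linear in λ
Every point depending on W is an affine combination of W and λ-independent points, so each such coordinate is linear in λ; the λ² term in each signed area is a multiple of (M−N)×(M−N) = 0, so 2·[MNF] and 2·[TUW] are each linear in λ. Evaluating at λ=0 and λ=1:
  2·[MNF] = 1/8,   2·[TUW] = 1/4·λ − 1/4
So [MNF]:[TUW] = (1/8) / (1/4·λ − 1/4). Setting this equal to -1/6:
  1/8 = -1/6·(1/4·λ − 1/4)  ⇒  λ = -2
Then r = λ/(1−λ) = (-2)/(3) = -2/3. Check: with r = -2/3, W = (1, -1/2) and [MNF]:[TUW] = -1/6 as required.

r = -2/3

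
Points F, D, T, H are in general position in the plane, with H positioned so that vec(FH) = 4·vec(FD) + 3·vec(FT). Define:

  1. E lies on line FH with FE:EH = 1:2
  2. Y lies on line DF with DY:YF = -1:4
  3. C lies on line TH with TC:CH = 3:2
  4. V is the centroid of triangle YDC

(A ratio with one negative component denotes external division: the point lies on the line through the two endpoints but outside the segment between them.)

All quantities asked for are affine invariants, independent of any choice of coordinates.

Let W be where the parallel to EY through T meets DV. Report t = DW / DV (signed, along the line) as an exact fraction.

t = -45/26

Set F = (0, 0), D = (1, 0), T = (0, 1), H = (4, 3); any affine frame gives the same invariant.
1. E lies on line FH with FE:EH = 1:2 ⇒ E = (4/3, 1)
2. Y lies on line DF with DY:YF = -1:4 ⇒ Y = (4/3, 0)
3. C lies on line TH with TC:CH = 3:2 ⇒ C = (12/5, 11/5)
4. V is the centroid of triangle YDC ⇒ V = (71/45, 11/15)
through T parallel to EY: direction (0, -1); meets DV at W = (0, -33/26)
W = D + t·(V−D) with t = -45/26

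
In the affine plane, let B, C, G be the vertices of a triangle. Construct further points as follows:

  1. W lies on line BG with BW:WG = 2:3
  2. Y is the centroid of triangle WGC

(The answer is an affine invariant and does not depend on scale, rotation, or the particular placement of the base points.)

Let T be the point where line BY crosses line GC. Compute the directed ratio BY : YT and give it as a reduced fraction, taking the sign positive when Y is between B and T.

Choose coordinates B = (0, 0), C = (1, 0), G = (0, 1).
1. W lies on line BG with BW:WG = 2:3 ⇒ W = (0, 2/5)
2. Y is the centroid of triangle WGC ⇒ Y = (1/3, 7/15)
line BY meets GC at T = (5/12, 7/12)
Y = B + t·(T−B) with t = 4/5, so BY:YT = 4/5:1/5

BY:YT = 4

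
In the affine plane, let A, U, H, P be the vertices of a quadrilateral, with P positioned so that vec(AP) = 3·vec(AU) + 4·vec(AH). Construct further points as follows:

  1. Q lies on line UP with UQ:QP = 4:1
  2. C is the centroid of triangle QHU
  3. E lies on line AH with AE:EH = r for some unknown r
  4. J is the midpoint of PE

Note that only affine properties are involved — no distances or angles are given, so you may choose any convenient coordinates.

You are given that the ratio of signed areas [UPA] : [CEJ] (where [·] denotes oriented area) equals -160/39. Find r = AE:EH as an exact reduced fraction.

r = 3

Assign A = (0, 0), U = (1, 0), H = (0, 1), P = (3, 4) — the answer is frame-independent, so this choice is without loss of generality.
1. Q lies on line UP with UQ:QP = 4:1 ⇒ Q = (13/5, 16/5)
2. C is the centroid of triangle QHU ⇒ C = (6/5, 7/5)
3. With AE:EH = r, write λ = r/(r+1) so E = A + λ·(H−A); E is affine-linear in λ
4. J is the midpoint of PE ⇒ J is an affine combination of earlier points and hence also affine-linear in λ
Every point depending on E is an affine combination of E and λ-independent points, so each such coordinate is linear in λ; the λ² term in each signed area is a multiple of (H−A)×(H−A) = 0, so 2·[UPA] and 2·[CEJ] are each linear in λ. Evaluating at λ=0 and λ=1:
  2·[UPA] = 4,   2·[CEJ] = -9/10·λ − 3/10
So [UPA]:[CEJ] = (4) / (-9/10·λ − 3/10). Setting this equal to -160/39:
  4 = -160/39·(-9/10·λ − 3/10)  ⇒  λ = 3/4
Then r = λ/(1−λ) = (3/4)/(1/4) = 3. Check: with r = 3, E = (0, 3/4) and [UPA]:[CEJ] = -160/39 as required.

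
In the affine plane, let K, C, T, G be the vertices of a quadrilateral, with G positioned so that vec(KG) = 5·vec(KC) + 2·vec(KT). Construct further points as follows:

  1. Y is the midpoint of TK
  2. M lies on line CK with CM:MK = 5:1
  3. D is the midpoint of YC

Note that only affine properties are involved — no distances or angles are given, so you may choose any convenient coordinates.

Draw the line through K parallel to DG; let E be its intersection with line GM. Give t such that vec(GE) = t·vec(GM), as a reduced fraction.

Assign K = (0, 0), C = (1, 0), T = (0, 1), G = (5, 2) — the answer is frame-independent, so this choice is without loss of generality.
1. Y is the midpoint of TK ⇒ Y = (0, 1/2)
2. M lies on line CK with CM:MK = 5:1 ⇒ M = (1/6, 0)
3. D is the midpoint of YC ⇒ D = (1/2, 1/4)
through K parallel to DG: direction (9/2, 7/4); meets GM at E = (36/13, 14/13)
E = G + t·(M−G) with t = 6/13

t = 6/13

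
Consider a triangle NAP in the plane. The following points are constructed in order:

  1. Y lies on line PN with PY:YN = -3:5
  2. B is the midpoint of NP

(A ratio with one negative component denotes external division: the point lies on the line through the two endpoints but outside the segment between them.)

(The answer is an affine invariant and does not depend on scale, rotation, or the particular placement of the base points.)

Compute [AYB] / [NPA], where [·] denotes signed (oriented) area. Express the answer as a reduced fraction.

[AYB]:[NPA] = -2

Choose coordinates N = (0, 0), A = (1, 0), P = (0, 1).
1. Y lies on line PN with PY:YN = -3:5 ⇒ Y = (0, 5/2)
2. B is the midpoint of NP ⇒ B = (0, 1/2)
2·[AYB] = 2, 2·[NPA] = -1
[AYB]:[NPA] = 2:-1 = -2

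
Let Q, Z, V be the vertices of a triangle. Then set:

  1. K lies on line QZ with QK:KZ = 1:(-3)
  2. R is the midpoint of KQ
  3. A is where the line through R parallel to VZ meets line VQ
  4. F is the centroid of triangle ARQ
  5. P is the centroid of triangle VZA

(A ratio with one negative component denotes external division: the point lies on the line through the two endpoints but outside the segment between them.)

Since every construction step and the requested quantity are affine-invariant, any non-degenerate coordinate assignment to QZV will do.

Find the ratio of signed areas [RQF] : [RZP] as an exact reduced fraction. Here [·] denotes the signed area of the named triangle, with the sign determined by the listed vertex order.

[RQF]:[RZP] = -1/15

Work in coordinates with Q = (0, 0), Z = (1, 0), V = (0, 1).
1. K lies on line QZ with QK:KZ = 1:(-3) ⇒ K = (-1/2, 0)
2. R is the midpoint of KQ ⇒ R = (-1/4, 0)
3. A is where the line through R parallel to VZ meets line VQ ⇒ A = (0, -1/4)
4. F is the centroid of triangle ARQ ⇒ F = (-1/12, -1/12)
5. P is the centroid of triangle VZA ⇒ P = (1/3, 1/4)
2·[RQF] = -1/48, 2·[RZP] = 5/16
[RQF]:[RZP] = -1/48:5/16 = -1/15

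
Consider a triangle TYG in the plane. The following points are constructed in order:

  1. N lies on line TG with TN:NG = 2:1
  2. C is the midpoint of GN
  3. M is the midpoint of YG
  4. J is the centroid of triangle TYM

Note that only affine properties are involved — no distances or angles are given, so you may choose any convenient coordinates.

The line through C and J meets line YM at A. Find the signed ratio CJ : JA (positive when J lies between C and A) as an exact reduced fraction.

Assign T = (0, 0), Y = (1, 0), G = (0, 1) — the answer is frame-independent, so this choice is without loss of generality.
1. N lies on line TG with TN:NG = 2:1 ⇒ N = (0, 2/3)
2. C is the midpoint of GN ⇒ C = (0, 5/6)
3. M is the midpoint of YG ⇒ M = (1/2, 1/2)
4. J is the centroid of triangle TYM ⇒ J = (1/2, 1/6)
line CJ meets YM at A = (-1/2, 3/2)
J = C + t·(A−C) with t = -1, so CJ:JA = -1:2

CJ:JA = -1/2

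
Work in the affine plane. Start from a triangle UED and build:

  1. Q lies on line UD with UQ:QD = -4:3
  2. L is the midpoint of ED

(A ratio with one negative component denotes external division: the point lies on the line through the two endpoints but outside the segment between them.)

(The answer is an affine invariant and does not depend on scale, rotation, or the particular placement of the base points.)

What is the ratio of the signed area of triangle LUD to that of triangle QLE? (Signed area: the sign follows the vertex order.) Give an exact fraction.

[LUD]:[QLE] = -1/3

Assign U = (0, 0), E = (1, 0), D = (0, 1) — the answer is frame-independent, so this choice is without loss of generality.
1. Q lies on line UD with UQ:QD = -4:3 ⇒ Q = (0, 4)
2. L is the midpoint of ED ⇒ L = (1/2, 1/2)
2·[LUD] = -1/2, 2·[QLE] = 3/2
[LUD]:[QLE] = -1/2:3/2 = -1/3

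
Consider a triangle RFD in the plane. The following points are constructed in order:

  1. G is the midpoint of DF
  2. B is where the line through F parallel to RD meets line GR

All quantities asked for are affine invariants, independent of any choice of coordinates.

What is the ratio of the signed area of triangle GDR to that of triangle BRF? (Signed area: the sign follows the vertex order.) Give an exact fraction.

[GDR]:[BRF] = 1/2

Set R = (0, 0), F = (1, 0), D = (0, 1); any affine frame gives the same invariant.
1. G is the midpoint of DF ⇒ G = (1/2, 1/2)
2. B is where the line through F parallel to RD meets line GR ⇒ B = (1, 1)
2·[GDR] = 1/2, 2·[BRF] = 1
[GDR]:[BRF] = 1/2:1 = 1/2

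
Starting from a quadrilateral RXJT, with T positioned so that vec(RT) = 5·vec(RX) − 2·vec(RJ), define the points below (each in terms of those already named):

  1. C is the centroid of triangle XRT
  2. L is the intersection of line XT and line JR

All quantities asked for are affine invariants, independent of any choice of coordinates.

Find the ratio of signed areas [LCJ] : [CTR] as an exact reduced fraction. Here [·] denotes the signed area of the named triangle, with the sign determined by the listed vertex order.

Assign R = (0, 0), X = (1, 0), J = (0, 1), T = (5, -2) — the answer is frame-independent, so this choice is without loss of generality.
1. C is the centroid of triangle XRT ⇒ C = (2, -2/3)
2. L is the intersection of line XT and line JR ⇒ L = (0, 1/2)
2·[LCJ] = 1, 2·[CTR] = -2/3
[LCJ]:[CTR] = 1:-2/3 = -3/2

[LCJ]:[CTR] = -3/2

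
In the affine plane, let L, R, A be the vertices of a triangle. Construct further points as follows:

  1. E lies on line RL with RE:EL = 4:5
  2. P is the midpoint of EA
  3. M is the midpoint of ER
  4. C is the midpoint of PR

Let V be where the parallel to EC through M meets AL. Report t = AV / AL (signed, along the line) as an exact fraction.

t = 10/3

Assign L = (0, 0), R = (1, 0), A = (0, 1) — the answer is frame-independent, so this choice is without loss of generality.
1. E lies on line RL with RE:EL = 4:5 ⇒ E = (5/9, 0)
2. P is the midpoint of EA ⇒ P = (5/18, 1/2)
3. M is the midpoint of ER ⇒ M = (7/9, 0)
4. C is the midpoint of PR ⇒ C = (23/36, 1/4)
through M parallel to EC: direction (1/12, 1/4); meets AL at V = (0, -7/3)
V = A + t·(L−A) with t = 10/3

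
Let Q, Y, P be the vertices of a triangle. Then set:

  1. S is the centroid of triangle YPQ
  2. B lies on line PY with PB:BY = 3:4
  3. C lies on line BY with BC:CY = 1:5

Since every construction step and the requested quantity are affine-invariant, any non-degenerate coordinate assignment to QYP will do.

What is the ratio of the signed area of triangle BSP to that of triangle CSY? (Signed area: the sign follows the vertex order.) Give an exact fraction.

[BSP]:[CSY] = -9/10

Choose coordinates Q = (0, 0), Y = (1, 0), P = (0, 1).
1. S is the centroid of triangle YPQ ⇒ S = (1/3, 1/3)
2. B lies on line PY with PB:BY = 3:4 ⇒ B = (3/7, 4/7)
3. C lies on line BY with BC:CY = 1:5 ⇒ C = (11/21, 10/21)
2·[BSP] = -1/7, 2·[CSY] = 10/63
[BSP]:[CSY] = -1/7:10/63 = -9/10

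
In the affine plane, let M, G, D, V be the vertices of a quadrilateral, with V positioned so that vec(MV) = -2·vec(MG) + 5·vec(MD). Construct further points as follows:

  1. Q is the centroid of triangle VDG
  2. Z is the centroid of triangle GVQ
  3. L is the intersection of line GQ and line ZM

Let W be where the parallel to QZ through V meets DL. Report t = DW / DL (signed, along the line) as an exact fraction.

Assign M = (0, 0), G = (1, 0), D = (0, 1), V = (-2, 5) — the answer is frame-independent, so this choice is without loss of generality.
1. Q is the centroid of triangle VDG ⇒ Q = (-1/3, 2)
2. Z is the centroid of triangle GVQ ⇒ Z = (-4/9, 7/3)
3. L is the intersection of line GQ and line ZM ⇒ L = (-2/5, 21/10)
through V parallel to QZ: direction (-1/9, 1/3); meets DL at W = (-8, 23)
W = D + t·(L−D) with t = 20

t = 20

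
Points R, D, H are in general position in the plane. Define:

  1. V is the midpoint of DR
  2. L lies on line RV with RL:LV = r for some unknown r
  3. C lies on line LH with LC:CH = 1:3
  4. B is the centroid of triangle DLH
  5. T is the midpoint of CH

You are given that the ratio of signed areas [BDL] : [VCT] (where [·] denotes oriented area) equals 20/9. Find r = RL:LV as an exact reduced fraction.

r = 1/2

Assign R = (0, 0), D = (1, 0), H = (0, 1) — the answer is frame-independent, so this choice is without loss of generality.
1. V is the midpoint of DR ⇒ V = (1/2, 0)
2. With RL:LV = r, write λ = r/(r+1) so L = R + λ·(V−R); L is affine-linear in λ
3. C lies on line LH with LC:CH = 1:3 ⇒ C is an affine combination of earlier points and hence also affine-linear in λ
4. B is the centroid of triangle DLH ⇒ B is an affine combination of earlier points and hence also affine-linear in λ
5. T is the midpoint of CH ⇒ T is an affine combination of earlier points and hence also affine-linear in λ
Every point depending on L is an affine combination of L and λ-independent points, so each such coordinate is linear in λ; the λ² term in each signed area is a multiple of (V−R)×(V−R) = 0, so 2·[BDL] and 2·[VCT] are each linear in λ. Evaluating at λ=0 and λ=1:
  2·[BDL] = 1/6·λ − 1/3,   2·[VCT] = 3/16·λ − 3/16
So [BDL]:[VCT] = (1/6·λ − 1/3) / (3/16·λ − 3/16). Setting this equal to 20/9:
  1/6·λ − 1/3 = 20/9·(3/16·λ − 3/16)  ⇒  λ = 1/3
Then r = λ/(1−λ) = (1/3)/(2/3) = 1/2. Check: with r = 1/2, L = (1/6, 0) and [BDL]:[VCT] = 20/9 as required.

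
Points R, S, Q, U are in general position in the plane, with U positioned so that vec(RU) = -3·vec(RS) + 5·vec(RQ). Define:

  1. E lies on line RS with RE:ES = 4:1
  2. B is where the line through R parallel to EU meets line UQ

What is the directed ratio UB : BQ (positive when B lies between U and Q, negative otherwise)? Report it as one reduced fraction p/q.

Work in coordinates with R = (0, 0), S = (1, 0), Q = (0, 1), U = (-3, 5).
1. E lies on line RS with RE:ES = 4:1 ⇒ E = (4/5, 0)
2. B is where the line through R parallel to EU meets line UQ ⇒ B = (57, -75)
B = U + t·(Q−U) with t = 20, so UB:BQ = t:(1−t) = 20:-19

UB:BQ = -20/19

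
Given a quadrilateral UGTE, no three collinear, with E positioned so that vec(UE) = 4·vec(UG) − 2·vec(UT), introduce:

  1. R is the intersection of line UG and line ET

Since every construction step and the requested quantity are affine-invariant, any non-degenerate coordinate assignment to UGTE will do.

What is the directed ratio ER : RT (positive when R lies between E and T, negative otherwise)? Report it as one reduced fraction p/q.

Choose coordinates U = (0, 0), G = (1, 0), T = (0, 1), E = (4, -2).
1. R is the intersection of line UG and line ET ⇒ R = (4/3, 0)
R = E + t·(T−E) with t = 2/3, so ER:RT = t:(1−t) = 2/3:1/3

ER:RT = 2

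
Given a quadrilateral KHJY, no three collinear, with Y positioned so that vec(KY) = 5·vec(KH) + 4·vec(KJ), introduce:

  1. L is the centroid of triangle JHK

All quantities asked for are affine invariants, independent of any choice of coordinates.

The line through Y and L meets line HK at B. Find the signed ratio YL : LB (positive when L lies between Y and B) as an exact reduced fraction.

Work in coordinates with K = (0, 0), H = (1, 0), J = (0, 1), Y = (5, 4).
1. L is the centroid of triangle JHK ⇒ L = (1/3, 1/3)
line YL meets HK at B = (-1/11, 0)
L = Y + t·(B−Y) with t = 11/12, so YL:LB = 11/12:1/12

YL:LB = 11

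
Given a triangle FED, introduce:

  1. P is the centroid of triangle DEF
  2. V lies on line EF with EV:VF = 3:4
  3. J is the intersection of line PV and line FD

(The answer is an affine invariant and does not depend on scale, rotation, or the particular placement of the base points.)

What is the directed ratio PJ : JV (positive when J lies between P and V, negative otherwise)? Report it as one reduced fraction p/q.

Assign F = (0, 0), E = (1, 0), D = (0, 1) — the answer is frame-independent, so this choice is without loss of generality.
1. P is the centroid of triangle DEF ⇒ P = (1/3, 1/3)
2. V lies on line EF with EV:VF = 3:4 ⇒ V = (4/7, 0)
3. J is the intersection of line PV and line FD ⇒ J = (0, 4/5)
J = P + t·(V−P) with t = -7/5, so PJ:JV = t:(1−t) = -7/5:12/5

PJ:JV = -7/12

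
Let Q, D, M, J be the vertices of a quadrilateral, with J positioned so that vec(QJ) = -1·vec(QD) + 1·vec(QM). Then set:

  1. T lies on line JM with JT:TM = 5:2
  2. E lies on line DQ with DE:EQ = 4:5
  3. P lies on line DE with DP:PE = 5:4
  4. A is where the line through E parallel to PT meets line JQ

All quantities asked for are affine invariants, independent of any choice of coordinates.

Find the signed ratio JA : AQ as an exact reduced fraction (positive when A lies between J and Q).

JA:AQ = -293/315

Choose coordinates Q = (0, 0), D = (1, 0), M = (0, 1), J = (-1, 1).
1. T lies on line JM with JT:TM = 5:2 ⇒ T = (-2/7, 1)
2. E lies on line DQ with DE:EQ = 4:5 ⇒ E = (5/9, 0)
3. P lies on line DE with DP:PE = 5:4 ⇒ P = (61/81, 0)
4. A is where the line through E parallel to PT meets line JQ ⇒ A = (-315/22, 315/22)
A = J + t·(Q−J) with t = -293/22, so JA:AQ = t:(1−t) = -293/22:315/22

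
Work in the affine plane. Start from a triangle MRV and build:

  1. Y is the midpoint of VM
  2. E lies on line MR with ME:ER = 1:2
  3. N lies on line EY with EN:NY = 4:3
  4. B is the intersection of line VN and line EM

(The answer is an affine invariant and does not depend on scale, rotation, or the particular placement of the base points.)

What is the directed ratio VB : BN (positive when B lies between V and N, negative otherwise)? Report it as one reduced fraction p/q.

VB:BN = -7/2

Assign M = (0, 0), R = (1, 0), V = (0, 1) — the answer is frame-independent, so this choice is without loss of generality.
1. Y is the midpoint of VM ⇒ Y = (0, 1/2)
2. E lies on line MR with ME:ER = 1:2 ⇒ E = (1/3, 0)
3. N lies on line EY with EN:NY = 4:3 ⇒ N = (1/7, 2/7)
4. B is the intersection of line VN and line EM ⇒ B = (1/5, 0)
B = V + t·(N−V) with t = 7/5, so VB:BN = t:(1−t) = 7/5:-2/5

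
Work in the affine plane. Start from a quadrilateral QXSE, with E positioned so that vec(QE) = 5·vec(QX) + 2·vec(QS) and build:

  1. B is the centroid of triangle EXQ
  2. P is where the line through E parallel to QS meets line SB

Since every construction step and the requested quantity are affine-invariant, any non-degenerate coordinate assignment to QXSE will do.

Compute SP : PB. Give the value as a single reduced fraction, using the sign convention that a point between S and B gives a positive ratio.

Set Q = (0, 0), X = (1, 0), S = (0, 1), E = (5, 2); any affine frame gives the same invariant.
1. B is the centroid of triangle EXQ ⇒ B = (2, 2/3)
2. P is where the line through E parallel to QS meets line SB ⇒ P = (5, 1/6)
P = S + t·(B−S) with t = 5/2, so SP:PB = t:(1−t) = 5/2:-3/2

SP:PB = -5/3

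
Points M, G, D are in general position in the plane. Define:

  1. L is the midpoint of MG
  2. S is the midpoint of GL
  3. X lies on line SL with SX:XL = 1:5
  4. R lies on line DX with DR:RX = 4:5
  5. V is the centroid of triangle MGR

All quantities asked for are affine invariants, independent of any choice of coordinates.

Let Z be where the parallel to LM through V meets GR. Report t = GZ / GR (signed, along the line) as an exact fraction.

t = 1/3

Assign M = (0, 0), G = (1, 0), D = (0, 1) — the answer is frame-independent, so this choice is without loss of generality.
1. L is the midpoint of MG ⇒ L = (1/2, 0)
2. S is the midpoint of GL ⇒ S = (3/4, 0)
3. X lies on line SL with SX:XL = 1:5 ⇒ X = (17/24, 0)
4. R lies on line DX with DR:RX = 4:5 ⇒ R = (17/54, 5/9)
5. V is the centroid of triangle MGR ⇒ V = (71/162, 5/27)
through V parallel to LM: direction (-1/2, 0); meets GR at Z = (125/162, 5/27)
Z = G + t·(R−G) with t = 1/3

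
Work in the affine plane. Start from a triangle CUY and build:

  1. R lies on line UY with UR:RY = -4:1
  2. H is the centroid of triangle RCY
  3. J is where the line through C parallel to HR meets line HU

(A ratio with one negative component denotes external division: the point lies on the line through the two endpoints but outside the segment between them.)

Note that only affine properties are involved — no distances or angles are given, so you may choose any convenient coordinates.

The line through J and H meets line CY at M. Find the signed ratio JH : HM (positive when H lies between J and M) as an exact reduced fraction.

Assign C = (0, 0), U = (1, 0), Y = (0, 1) — the answer is frame-independent, so this choice is without loss of generality.
1. R lies on line UY with UR:RY = -4:1 ⇒ R = (-1/3, 4/3)
2. H is the centroid of triangle RCY ⇒ H = (-1/9, 7/9)
3. J is where the line through C parallel to HR meets line HU ⇒ J = (-7/18, 35/36)
line JH meets CY at M = (0, 7/10)
H = J + t·(M−J) with t = 5/7, so JH:HM = 5/7:2/7

JH:HM = 5/2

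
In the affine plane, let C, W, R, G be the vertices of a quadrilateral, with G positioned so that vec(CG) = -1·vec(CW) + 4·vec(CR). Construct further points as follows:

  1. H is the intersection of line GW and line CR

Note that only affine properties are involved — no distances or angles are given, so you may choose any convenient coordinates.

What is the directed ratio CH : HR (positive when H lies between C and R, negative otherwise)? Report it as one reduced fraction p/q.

CH:HR = -2

Assign C = (0, 0), W = (1, 0), R = (0, 1), G = (-1, 4) — the answer is frame-independent, so this choice is without loss of generality.
1. H is the intersection of line GW and line CR ⇒ H = (0, 2)
H = C + t·(R−C) with t = 2, so CH:HR = t:(1−t) = 2:-1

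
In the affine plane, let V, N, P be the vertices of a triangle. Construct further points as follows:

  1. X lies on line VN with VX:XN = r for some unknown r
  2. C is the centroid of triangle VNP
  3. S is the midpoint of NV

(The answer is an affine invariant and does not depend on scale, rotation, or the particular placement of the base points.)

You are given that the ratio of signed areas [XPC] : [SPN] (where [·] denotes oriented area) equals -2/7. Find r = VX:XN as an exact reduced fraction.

Work in coordinates with V = (0, 0), N = (1, 0), P = (0, 1).
1. With VX:XN = r, write λ = r/(r+1) so X = V + λ·(N−V); X is affine-linear in λ
2. C is the centroid of triangle VNP ⇒ C = (1/3, 1/3)
3. S is the midpoint of NV ⇒ S = (1/2, 0)
Every point depending on X is an affine combination of X and λ-independent points, so each such coordinate is linear in λ; the λ² term in each signed area is a multiple of (N−V)×(N−V) = 0, so 2·[XPC] and 2·[SPN] are each linear in λ. Evaluating at λ=0 and λ=1:
  2·[XPC] = 2/3·λ − 1/3,   2·[SPN] = -1/2
So [XPC]:[SPN] = (2/3·λ − 1/3) / (-1/2). Setting this equal to -2/7:
  2/3·λ − 1/3 = -2/7·(-1/2)  ⇒  λ = 5/7
Then r = λ/(1−λ) = (5/7)/(2/7) = 5/2. Check: with r = 5/2, X = (5/7, 0) and [XPC]:[SPN] = -2/7 as required.

r = 5/2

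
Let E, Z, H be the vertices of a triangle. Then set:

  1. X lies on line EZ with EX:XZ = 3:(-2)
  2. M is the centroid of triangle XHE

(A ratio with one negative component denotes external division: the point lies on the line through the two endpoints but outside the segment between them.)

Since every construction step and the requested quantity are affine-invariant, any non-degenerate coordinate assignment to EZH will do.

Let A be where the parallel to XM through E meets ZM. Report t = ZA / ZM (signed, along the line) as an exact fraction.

Set E = (0, 0), Z = (1, 0), H = (0, 1); any affine frame gives the same invariant.
1. X lies on line EZ with EX:XZ = 3:(-2) ⇒ X = (3, 0)
2. M is the centroid of triangle XHE ⇒ M = (1, 1/3)
through E parallel to XM: direction (-2, 1/3); meets ZM at A = (1, -1/6)
A = Z + t·(M−Z) with t = -1/2

t = -1/2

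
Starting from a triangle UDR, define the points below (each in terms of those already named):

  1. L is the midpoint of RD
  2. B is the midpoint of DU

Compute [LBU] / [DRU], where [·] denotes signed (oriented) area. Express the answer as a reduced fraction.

Set U = (0, 0), D = (1, 0), R = (0, 1); any affine frame gives the same invariant.
1. L is the midpoint of RD ⇒ L = (1/2, 1/2)
2. B is the midpoint of DU ⇒ B = (1/2, 0)
2·[LBU] = -1/4, 2·[DRU] = 1
[LBU]:[DRU] = -1/4:1 = -1/4

[LBU]:[DRU] = -1/4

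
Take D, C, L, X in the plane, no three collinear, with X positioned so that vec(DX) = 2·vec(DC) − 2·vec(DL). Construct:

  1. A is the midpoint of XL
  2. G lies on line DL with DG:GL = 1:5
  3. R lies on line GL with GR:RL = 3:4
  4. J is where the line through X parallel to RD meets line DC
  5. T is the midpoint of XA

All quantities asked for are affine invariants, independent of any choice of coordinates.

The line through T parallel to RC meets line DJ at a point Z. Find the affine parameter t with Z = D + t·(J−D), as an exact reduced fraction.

Choose coordinates D = (0, 0), C = (1, 0), L = (0, 1), X = (2, -2).
1. A is the midpoint of XL ⇒ A = (1, -1/2)
2. G lies on line DL with DG:GL = 1:5 ⇒ G = (0, 1/6)
3. R lies on line GL with GR:RL = 3:4 ⇒ R = (0, 11/21)
4. J is where the line through X parallel to RD meets line DC ⇒ J = (2, 0)
5. T is the midpoint of XA ⇒ T = (3/2, -5/4)
through T parallel to RC: direction (1, -11/21); meets DJ at Z = (-39/44, 0)
Z = D + t·(J−D) with t = -39/88

t = -39/88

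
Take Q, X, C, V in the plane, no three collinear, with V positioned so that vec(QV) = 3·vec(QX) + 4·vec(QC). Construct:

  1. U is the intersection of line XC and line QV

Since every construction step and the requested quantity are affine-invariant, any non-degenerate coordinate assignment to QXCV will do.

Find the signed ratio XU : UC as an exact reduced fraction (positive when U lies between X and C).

XU:UC = 4/3

Choose coordinates Q = (0, 0), X = (1, 0), C = (0, 1), V = (3, 4).
1. U is the intersection of line XC and line QV ⇒ U = (3/7, 4/7)
U = X + t·(C−X) with t = 4/7, so XU:UC = t:(1−t) = 4/7:3/7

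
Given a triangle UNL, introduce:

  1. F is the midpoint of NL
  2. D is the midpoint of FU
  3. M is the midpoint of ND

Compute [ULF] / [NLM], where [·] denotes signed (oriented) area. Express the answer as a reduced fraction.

Assign U = (0, 0), N = (1, 0), L = (0, 1) — the answer is frame-independent, so this choice is without loss of generality.
1. F is the midpoint of NL ⇒ F = (1/2, 1/2)
2. D is the midpoint of FU ⇒ D = (1/4, 1/4)
3. M is the midpoint of ND ⇒ M = (5/8, 1/8)
2·[ULF] = -1/2, 2·[NLM] = 1/4
[ULF]:[NLM] = -1/2:1/4 = -2

[ULF]:[NLM] = -2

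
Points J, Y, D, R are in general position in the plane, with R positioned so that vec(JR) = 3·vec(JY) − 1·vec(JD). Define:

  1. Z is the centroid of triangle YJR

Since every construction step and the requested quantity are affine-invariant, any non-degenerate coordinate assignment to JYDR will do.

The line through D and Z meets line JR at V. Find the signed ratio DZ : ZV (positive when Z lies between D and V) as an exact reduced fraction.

Set J = (0, 0), Y = (1, 0), D = (0, 1), R = (3, -1); any affine frame gives the same invariant.
1. Z is the centroid of triangle YJR ⇒ Z = (4/3, -1/3)
line DZ meets JR at V = (3/2, -1/2)
Z = D + t·(V−D) with t = 8/9, so DZ:ZV = 8/9:1/9

DZ:ZV = 8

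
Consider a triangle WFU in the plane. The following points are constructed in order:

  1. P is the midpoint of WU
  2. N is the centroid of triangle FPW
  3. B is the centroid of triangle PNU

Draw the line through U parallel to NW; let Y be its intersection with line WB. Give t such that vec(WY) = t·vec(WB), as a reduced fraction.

Set W = (0, 0), F = (1, 0), U = (0, 1); any affine frame gives the same invariant.
1. P is the midpoint of WU ⇒ P = (0, 1/2)
2. N is the centroid of triangle FPW ⇒ N = (1/3, 1/6)
3. B is the centroid of triangle PNU ⇒ B = (1/9, 5/9)
through U parallel to NW: direction (-1/3, -1/6); meets WB at Y = (2/9, 10/9)
Y = W + t·(B−W) with t = 2

t = 2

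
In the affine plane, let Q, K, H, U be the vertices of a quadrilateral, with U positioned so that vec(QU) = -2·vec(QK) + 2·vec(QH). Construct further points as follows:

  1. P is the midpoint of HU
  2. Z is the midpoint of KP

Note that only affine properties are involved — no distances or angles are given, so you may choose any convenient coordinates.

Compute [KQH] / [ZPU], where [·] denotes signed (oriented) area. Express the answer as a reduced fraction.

[KQH]:[ZPU] = -4

Assign Q = (0, 0), K = (1, 0), H = (0, 1), U = (-2, 2) — the answer is frame-independent, so this choice is without loss of generality.
1. P is the midpoint of HU ⇒ P = (-1, 3/2)
2. Z is the midpoint of KP ⇒ Z = (0, 3/4)
2·[KQH] = -1, 2·[ZPU] = 1/4
[KQH]:[ZPU] = -1:1/4 = -4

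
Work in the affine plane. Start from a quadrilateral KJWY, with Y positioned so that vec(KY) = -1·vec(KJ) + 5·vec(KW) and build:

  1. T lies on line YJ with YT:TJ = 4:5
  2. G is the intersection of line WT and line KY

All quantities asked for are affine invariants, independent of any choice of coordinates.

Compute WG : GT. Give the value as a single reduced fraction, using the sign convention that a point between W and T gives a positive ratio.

Choose coordinates K = (0, 0), J = (1, 0), W = (0, 1), Y = (-1, 5).
1. T lies on line YJ with YT:TJ = 4:5 ⇒ T = (-1/9, 25/9)
2. G is the intersection of line WT and line KY ⇒ G = (1/11, -5/11)
G = W + t·(T−W) with t = -9/11, so WG:GT = t:(1−t) = -9/11:20/11

WG:GT = -9/20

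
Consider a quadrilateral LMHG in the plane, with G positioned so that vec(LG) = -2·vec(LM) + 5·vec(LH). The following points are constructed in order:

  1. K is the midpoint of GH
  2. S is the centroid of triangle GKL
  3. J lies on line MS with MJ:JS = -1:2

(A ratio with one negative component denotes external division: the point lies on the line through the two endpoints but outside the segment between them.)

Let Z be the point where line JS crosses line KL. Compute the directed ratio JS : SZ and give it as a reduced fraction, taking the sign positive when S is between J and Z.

Assign L = (0, 0), M = (1, 0), H = (0, 1), G = (-2, 5) — the answer is frame-independent, so this choice is without loss of generality.
1. K is the midpoint of GH ⇒ K = (-1, 3)
2. S is the centroid of triangle GKL ⇒ S = (-1, 8/3)
3. J lies on line MS with MJ:JS = -1:2 ⇒ J = (3, -8/3)
line JS meets KL at Z = (-4/5, 12/5)
S = J + t·(Z−J) with t = 20/19, so JS:SZ = 20/19:-1/19

JS:SZ = -20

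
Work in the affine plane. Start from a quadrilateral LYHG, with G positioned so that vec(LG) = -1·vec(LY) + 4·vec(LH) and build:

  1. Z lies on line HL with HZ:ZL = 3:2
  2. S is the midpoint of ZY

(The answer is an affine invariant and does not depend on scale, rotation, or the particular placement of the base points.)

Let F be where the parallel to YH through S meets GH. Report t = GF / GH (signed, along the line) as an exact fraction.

t = 23/20

Assign L = (0, 0), Y = (1, 0), H = (0, 1), G = (-1, 4) — the answer is frame-independent, so this choice is without loss of generality.
1. Z lies on line HL with HZ:ZL = 3:2 ⇒ Z = (0, 2/5)
2. S is the midpoint of ZY ⇒ S = (1/2, 1/5)
through S parallel to YH: direction (-1, 1); meets GH at F = (3/20, 11/20)
F = G + t·(H−G) with t = 23/20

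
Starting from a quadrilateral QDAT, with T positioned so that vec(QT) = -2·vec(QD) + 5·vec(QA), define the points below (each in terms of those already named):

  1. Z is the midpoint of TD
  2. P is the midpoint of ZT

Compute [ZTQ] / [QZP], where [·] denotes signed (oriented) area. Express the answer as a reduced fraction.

Work in coordinates with Q = (0, 0), D = (1, 0), A = (0, 1), T = (-2, 5).
1. Z is the midpoint of TD ⇒ Z = (-1/2, 5/2)
2. P is the midpoint of ZT ⇒ P = (-5/4, 15/4)
2·[ZTQ] = 5/2, 2·[QZP] = 5/4
[ZTQ]:[QZP] = 5/2:5/4 = 2

[ZTQ]:[QZP] = 2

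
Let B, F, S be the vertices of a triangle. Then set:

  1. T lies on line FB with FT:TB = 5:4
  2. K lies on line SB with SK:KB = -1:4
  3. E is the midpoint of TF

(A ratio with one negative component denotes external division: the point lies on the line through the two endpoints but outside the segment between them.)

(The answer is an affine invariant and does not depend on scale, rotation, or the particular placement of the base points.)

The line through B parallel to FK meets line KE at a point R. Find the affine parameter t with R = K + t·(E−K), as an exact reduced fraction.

t = 18/5

Set B = (0, 0), F = (1, 0), S = (0, 1); any affine frame gives the same invariant.
1. T lies on line FB with FT:TB = 5:4 ⇒ T = (4/9, 0)
2. K lies on line SB with SK:KB = -1:4 ⇒ K = (0, 4/3)
3. E is the midpoint of TF ⇒ E = (13/18, 0)
through B parallel to FK: direction (-1, 4/3); meets KE at R = (13/5, -52/15)
R = K + t·(E−K) with t = 18/5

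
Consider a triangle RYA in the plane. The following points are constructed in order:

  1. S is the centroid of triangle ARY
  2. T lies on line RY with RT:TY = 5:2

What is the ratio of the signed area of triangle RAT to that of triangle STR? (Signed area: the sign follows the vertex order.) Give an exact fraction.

[RAT]:[STR] = 3

Assign R = (0, 0), Y = (1, 0), A = (0, 1) — the answer is frame-independent, so this choice is without loss of generality.
1. S is the centroid of triangle ARY ⇒ S = (1/3, 1/3)
2. T lies on line RY with RT:TY = 5:2 ⇒ T = (5/7, 0)
2·[RAT] = -5/7, 2·[STR] = -5/21
[RAT]:[STR] = -5/7:-5/21 = 3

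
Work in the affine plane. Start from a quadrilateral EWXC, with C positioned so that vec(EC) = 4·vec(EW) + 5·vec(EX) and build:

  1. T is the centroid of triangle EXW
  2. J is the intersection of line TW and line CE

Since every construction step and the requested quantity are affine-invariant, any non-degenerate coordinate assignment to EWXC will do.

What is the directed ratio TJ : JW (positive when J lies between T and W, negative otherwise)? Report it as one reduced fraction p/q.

Choose coordinates E = (0, 0), W = (1, 0), X = (0, 1), C = (4, 5).
1. T is the centroid of triangle EXW ⇒ T = (1/3, 1/3)
2. J is the intersection of line TW and line CE ⇒ J = (2/7, 5/14)
J = T + t·(W−T) with t = -1/14, so TJ:JW = t:(1−t) = -1/14:15/14

TJ:JW = -1/15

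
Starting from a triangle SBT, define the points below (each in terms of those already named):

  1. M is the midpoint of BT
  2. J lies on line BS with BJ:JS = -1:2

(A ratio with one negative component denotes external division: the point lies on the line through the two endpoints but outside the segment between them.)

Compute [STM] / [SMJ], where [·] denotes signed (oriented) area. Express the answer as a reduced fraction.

Work in coordinates with S = (0, 0), B = (1, 0), T = (0, 1).
1. M is the midpoint of BT ⇒ M = (1/2, 1/2)
2. J lies on line BS with BJ:JS = -1:2 ⇒ J = (2, 0)
2·[STM] = -1/2, 2·[SMJ] = -1
[STM]:[SMJ] = -1/2:-1 = 1/2

[STM]:[SMJ] = 1/2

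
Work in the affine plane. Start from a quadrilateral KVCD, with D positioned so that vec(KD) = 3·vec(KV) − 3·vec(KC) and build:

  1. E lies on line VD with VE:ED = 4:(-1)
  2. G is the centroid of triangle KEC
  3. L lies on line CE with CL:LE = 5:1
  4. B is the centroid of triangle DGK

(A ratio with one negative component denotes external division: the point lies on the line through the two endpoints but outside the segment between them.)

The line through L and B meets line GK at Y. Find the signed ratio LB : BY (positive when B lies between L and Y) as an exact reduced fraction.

LB:BY = 8/3

Set K = (0, 0), V = (1, 0), C = (0, 1), D = (3, -3); any affine frame gives the same invariant.
1. E lies on line VD with VE:ED = 4:(-1) ⇒ E = (11/3, -4)
2. G is the centroid of triangle KEC ⇒ G = (11/9, -1)
3. L lies on line CE with CL:LE = 5:1 ⇒ L = (55/18, -19/6)
4. B is the centroid of triangle DGK ⇒ B = (38/27, -4/3)
line LB meets GK at Y = (341/432, -31/48)
B = L + t·(Y−L) with t = 8/11, so LB:BY = 8/11:3/11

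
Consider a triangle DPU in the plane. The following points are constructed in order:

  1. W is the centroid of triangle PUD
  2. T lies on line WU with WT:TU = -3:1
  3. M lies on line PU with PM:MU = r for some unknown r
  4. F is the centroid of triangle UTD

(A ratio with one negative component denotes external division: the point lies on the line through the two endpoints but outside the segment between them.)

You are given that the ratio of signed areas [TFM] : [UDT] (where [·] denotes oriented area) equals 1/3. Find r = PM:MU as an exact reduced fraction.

r = -5

Set D = (0, 0), P = (1, 0), U = (0, 1); any affine frame gives the same invariant.
1. W is the centroid of triangle PUD ⇒ W = (1/3, 1/3)
2. T lies on line WU with WT:TU = -3:1 ⇒ T = (-1/6, 4/3)
3. With PM:MU = r, write λ = r/(r+1) so M = P + λ·(U−P); M is affine-linear in λ
4. F is the centroid of triangle UTD ⇒ F = (-1/18, 7/9)
Every point depending on M is an affine combination of M and λ-independent points, so each such coordinate is linear in λ; the λ² term in each signed area is a multiple of (U−P)×(U−P) = 0, so 2·[TFM] and 2·[UDT] are each linear in λ. Evaluating at λ=0 and λ=1:
  2·[TFM] = -4/9·λ + 1/2,   2·[UDT] = -1/6
So [TFM]:[UDT] = (-4/9·λ + 1/2) / (-1/6). Setting this equal to 1/3:
  -4/9·λ + 1/2 = 1/3·(-1/6)  ⇒  λ = 5/4
Then r = λ/(1−λ) = (5/4)/(-1/4) = -5. Check: with r = -5, M = (-1/4, 5/4) and [TFM]:[UDT] = 1/3 as required.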